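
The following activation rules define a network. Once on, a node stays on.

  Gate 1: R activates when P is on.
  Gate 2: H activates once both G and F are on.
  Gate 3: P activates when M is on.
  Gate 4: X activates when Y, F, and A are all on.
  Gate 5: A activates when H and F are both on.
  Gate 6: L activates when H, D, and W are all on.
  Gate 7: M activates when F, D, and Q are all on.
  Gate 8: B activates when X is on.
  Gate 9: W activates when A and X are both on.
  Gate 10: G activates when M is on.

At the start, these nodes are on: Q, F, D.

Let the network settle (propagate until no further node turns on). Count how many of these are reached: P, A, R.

Gate 7: F, D, and Q on → M on.
Gate 3: M on → P on.
M is on, so G activates (Gate 10).
P is on, so R activates (Gate 1).
G and F are on, so H activates (Gate 2).
H and F are on, so A activates (Gate 5).
P: reached.
A: reached.
R: reached.
All 3 are reached.

3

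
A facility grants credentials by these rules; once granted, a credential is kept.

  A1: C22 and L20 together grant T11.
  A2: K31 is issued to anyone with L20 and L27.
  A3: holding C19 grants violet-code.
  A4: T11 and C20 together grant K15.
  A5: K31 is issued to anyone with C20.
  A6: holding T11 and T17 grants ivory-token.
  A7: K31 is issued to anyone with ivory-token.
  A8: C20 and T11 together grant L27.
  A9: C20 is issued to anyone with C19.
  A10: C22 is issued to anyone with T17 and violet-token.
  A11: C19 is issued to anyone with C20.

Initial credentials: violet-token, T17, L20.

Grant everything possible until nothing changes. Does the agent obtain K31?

Yes

Holding T17 and violet-token grants C22 (A10).
Holding C22 and L20 grants T11 (A1).
Holding T11 and T17 grants ivory-token (A6).
Holding ivory-token grants K31 (A7).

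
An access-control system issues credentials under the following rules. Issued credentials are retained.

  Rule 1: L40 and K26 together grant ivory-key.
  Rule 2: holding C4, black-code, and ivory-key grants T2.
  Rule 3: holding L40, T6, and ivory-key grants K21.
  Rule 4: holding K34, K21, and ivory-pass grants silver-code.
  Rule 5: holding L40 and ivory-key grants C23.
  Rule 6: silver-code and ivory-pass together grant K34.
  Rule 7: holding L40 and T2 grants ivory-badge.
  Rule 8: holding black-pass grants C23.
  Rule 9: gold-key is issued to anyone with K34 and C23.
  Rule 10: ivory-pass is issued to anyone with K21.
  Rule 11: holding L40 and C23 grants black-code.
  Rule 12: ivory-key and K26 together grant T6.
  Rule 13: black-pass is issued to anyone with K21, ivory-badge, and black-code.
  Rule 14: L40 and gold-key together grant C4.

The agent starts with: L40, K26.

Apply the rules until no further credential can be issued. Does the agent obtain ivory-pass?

Yes

Holding L40 and K26 grants ivory-key (Rule 1).
Holding ivory-key and K26 grants T6 (Rule 12).
Holding L40, T6, and ivory-key grants K21 (Rule 3).
Holding K21 grants ivory-pass (Rule 10).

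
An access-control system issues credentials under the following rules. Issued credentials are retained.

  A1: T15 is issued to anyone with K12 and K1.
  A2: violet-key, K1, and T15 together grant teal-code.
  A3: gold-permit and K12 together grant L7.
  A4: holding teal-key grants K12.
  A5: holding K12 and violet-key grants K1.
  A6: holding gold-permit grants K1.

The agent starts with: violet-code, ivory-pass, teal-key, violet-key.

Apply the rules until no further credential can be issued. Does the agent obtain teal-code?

Holding teal-key grants K12 (A4).
Holding K12 and violet-key grants K1 (A5).
Holding K12 and K1 grants T15 (A1).
Holding violet-key, K1, and T15 grants teal-code (A2).

Yes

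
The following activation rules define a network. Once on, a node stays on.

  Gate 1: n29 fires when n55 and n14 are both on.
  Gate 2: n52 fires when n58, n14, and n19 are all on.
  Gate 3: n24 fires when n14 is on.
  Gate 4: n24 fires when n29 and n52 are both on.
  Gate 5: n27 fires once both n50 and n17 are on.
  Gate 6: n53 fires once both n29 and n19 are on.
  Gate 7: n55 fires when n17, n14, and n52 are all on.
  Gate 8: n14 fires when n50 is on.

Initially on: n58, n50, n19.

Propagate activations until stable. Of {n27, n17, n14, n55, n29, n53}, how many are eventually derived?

1

n50 is on, so n14 fires (Gate 8).
n27 would need n50 and n17 (Gate 5), but n17 never turns on.
No rule produces n17, and it is not given.
n14: reached.
n55 would need n17, n14, and n52 (Gate 7), but n17 never turns on.
n29 would need n55 and n14 (Gate 1), but n55 never turns on.
n53 would need n29 and n19 (Gate 6), but n29 never turns on.
Reached: n14 — 1 of the 6.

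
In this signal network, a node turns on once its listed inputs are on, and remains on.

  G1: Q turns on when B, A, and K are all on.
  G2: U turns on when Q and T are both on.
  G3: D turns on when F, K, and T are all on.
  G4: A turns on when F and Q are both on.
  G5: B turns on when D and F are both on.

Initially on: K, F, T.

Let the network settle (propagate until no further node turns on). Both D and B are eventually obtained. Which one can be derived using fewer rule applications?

D: F, K, and T are on, so D turns on (G3). [1 rule application]
B: G3: F, K, and T on → D on. G5: D and F on → B on. [2 rule applications]
D needs fewer.

D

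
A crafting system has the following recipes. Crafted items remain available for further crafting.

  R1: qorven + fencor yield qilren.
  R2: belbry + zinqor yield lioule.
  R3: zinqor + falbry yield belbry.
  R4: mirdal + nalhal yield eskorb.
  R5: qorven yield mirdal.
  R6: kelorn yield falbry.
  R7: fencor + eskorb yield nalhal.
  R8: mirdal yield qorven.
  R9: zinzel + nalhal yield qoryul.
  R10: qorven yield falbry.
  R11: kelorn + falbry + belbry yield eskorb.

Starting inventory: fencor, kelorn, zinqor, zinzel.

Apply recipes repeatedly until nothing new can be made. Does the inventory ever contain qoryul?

Yes

Using R6, kelorn makes falbry.
zinqor + falbry → belbry (R3).
Using R11, kelorn, falbry, and belbry make eskorb.
fencor + eskorb → nalhal (R7).
Using R9, zinzel and nalhal make qoryul.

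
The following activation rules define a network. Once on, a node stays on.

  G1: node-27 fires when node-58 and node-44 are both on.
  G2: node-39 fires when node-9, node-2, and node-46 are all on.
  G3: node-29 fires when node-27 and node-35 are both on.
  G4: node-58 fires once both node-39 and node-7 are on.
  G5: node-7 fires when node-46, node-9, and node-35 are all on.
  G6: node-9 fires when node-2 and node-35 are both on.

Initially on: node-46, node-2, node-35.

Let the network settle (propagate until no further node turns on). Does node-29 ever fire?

node-29 would need node-27 and node-35 (G3), but node-27 never turns on.

No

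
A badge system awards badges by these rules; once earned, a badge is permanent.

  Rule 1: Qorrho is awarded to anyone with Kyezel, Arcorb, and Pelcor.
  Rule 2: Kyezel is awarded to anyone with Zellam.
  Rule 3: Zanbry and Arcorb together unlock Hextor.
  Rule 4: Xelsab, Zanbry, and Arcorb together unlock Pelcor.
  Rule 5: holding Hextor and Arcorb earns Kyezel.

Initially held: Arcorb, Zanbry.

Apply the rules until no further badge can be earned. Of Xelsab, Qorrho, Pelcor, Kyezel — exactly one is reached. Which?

With Zanbry and Arcorb, Hextor is earned (Rule 3).
With Hextor and Arcorb, Kyezel is earned (Rule 5).
Qorrho would need Kyezel, Arcorb, and Pelcor (Rule 1), but Pelcor is never earned. Pelcor would need Xelsab, Zanbry, and Arcorb (Rule 4), but Xelsab is never earned. No rule produces Xelsab, and it is not given.

Kyezel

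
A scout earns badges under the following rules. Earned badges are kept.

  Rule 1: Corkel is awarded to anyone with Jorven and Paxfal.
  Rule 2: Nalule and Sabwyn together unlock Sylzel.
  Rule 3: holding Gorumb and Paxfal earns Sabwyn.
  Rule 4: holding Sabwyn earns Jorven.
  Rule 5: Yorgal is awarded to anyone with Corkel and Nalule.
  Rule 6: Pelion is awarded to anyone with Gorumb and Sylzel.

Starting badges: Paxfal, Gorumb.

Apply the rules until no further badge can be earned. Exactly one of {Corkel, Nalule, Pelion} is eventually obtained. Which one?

Corkel

With Gorumb and Paxfal, Sabwyn is earned (Rule 3).
With Sabwyn, Jorven is earned (Rule 4).
With Jorven and Paxfal, Corkel is earned (Rule 1).
Pelion would need Gorumb and Sylzel (Rule 6), but Sylzel is never earned. No rule produces Nalule, and it is not given.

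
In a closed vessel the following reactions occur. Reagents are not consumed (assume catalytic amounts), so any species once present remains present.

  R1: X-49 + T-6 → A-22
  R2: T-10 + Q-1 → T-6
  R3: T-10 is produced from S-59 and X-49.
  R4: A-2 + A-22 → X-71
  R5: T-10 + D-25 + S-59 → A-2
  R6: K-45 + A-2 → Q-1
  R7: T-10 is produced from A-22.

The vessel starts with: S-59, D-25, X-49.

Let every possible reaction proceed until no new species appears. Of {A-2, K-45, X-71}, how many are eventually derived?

S-59 and X-49 present → T-10 forms (R3).
T-10, D-25, and S-59 present → A-2 forms (R5).
A-2: reached.
No rule produces K-45, and it is not given.
X-71 would need A-2 and A-22 (R4), but A-22 never forms.
Reached: A-2 — 1 of the 3.

1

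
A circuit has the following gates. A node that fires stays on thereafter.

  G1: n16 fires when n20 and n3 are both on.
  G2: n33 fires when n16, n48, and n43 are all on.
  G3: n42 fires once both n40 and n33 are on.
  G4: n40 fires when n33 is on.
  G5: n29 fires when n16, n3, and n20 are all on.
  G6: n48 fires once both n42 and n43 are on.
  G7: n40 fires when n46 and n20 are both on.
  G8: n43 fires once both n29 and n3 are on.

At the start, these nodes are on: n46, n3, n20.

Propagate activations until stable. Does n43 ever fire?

Yes

n20 and n3 are on, so n16 fires (G1).
n16, n3, and n20 are on, so n29 fires (G5).
G8: n29 and n3 on → n43 on.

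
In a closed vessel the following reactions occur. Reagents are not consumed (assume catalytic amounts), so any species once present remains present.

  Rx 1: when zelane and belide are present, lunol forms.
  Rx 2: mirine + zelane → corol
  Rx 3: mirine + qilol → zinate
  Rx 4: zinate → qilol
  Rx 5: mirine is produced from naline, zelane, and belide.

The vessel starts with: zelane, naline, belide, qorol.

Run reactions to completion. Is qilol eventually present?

No

qilol would need zinate (Rx 4), but zinate never forms.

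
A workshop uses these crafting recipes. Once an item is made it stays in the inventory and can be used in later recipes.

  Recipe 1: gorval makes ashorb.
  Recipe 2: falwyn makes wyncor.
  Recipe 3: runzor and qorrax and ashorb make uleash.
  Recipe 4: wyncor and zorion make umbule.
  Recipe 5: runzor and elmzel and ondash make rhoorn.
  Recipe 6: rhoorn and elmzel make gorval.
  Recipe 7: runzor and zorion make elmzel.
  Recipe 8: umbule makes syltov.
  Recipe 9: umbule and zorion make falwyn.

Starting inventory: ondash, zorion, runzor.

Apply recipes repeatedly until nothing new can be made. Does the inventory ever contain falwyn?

No

falwyn would need umbule and zorion (Recipe 9), but umbule is never obtained.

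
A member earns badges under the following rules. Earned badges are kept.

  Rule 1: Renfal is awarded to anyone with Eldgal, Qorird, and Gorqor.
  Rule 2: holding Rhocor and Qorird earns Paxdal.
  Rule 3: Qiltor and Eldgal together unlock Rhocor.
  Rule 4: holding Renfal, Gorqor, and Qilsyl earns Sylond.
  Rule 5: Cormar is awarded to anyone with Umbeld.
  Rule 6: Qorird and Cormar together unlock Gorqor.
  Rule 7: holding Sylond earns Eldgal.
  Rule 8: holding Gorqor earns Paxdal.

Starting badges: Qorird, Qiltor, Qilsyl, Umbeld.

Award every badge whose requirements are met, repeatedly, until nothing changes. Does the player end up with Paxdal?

With Umbeld, Cormar is earned (Rule 5).
With Qorird and Cormar, Gorqor is earned (Rule 6).
With Gorqor, Paxdal is earned (Rule 8).

Yes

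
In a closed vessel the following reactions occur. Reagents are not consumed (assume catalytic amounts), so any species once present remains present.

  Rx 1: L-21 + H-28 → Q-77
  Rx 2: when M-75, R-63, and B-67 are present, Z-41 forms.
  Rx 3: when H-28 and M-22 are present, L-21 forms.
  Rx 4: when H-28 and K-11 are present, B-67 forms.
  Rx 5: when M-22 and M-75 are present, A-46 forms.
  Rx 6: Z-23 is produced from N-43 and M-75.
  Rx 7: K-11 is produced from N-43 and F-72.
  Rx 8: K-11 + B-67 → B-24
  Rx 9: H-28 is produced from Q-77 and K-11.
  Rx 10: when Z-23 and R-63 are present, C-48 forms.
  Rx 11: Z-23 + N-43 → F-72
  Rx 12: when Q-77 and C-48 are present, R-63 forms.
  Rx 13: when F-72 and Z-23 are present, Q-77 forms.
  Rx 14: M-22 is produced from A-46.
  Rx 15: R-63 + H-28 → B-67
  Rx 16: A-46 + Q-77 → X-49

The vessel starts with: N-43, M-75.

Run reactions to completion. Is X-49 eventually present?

No

X-49 would need A-46 and Q-77 (Rx 16), but A-46 never forms.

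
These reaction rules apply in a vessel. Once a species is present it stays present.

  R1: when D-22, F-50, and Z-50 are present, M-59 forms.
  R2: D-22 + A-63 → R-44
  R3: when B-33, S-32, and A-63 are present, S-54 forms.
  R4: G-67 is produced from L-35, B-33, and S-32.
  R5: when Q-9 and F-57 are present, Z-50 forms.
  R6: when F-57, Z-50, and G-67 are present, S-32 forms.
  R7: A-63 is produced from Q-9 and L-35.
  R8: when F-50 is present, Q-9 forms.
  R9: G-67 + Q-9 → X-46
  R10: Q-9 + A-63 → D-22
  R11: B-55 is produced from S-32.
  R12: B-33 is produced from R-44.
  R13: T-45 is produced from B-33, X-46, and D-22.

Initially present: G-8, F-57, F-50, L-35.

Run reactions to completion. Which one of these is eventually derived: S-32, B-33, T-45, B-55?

F-50 present → Q-9 forms (R8).
Q-9 and L-35 present → A-63 forms (R7).
Q-9 and A-63 present → D-22 forms (R10).
D-22 and A-63 present → R-44 forms (R2).
R-44 present → B-33 forms (R12).
T-45 would need B-33, X-46, and D-22 (R13), but X-46 never forms. S-32 would need F-57, Z-50, and G-67 (R6), but G-67 never forms. B-55 would need S-32 (R11), but S-32 never forms.

B-33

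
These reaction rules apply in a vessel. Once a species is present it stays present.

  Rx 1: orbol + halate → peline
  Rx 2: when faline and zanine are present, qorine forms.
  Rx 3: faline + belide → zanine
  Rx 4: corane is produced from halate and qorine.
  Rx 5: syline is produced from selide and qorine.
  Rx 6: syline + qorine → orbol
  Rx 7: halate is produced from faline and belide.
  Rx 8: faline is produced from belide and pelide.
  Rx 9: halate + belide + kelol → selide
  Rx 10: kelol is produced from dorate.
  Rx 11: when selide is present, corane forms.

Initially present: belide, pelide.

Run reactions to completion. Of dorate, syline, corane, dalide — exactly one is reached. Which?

corane

belide and pelide present → faline forms (Rx 8).
faline and belide present → halate forms (Rx 7).
faline and belide present → zanine forms (Rx 3).
faline and zanine present → qorine forms (Rx 2).
halate and qorine present → corane forms (Rx 4).
No rule produces dorate, and it is not given. No rule produces dalide, and it is not given. syline would need selide and qorine (Rx 5), but selide never forms.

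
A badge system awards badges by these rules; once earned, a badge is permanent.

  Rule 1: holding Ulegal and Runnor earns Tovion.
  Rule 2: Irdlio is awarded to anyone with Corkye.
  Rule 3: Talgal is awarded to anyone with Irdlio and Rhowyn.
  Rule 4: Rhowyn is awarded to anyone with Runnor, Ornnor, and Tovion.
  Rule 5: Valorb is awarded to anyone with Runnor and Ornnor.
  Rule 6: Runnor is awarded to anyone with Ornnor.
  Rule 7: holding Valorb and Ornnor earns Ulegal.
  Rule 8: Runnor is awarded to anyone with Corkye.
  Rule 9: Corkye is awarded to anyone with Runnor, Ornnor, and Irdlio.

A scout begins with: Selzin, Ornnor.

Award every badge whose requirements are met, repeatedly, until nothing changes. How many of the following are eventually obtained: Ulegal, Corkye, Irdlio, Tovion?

With Ornnor, Runnor is earned (Rule 6).
With Runnor and Ornnor, Valorb is earned (Rule 5).
With Valorb and Ornnor, Ulegal is earned (Rule 7).
With Ulegal and Runnor, Tovion is earned (Rule 1).
Ulegal: reached.
Corkye would need Runnor, Ornnor, and Irdlio (Rule 9), but Irdlio is never earned.
Irdlio would need Corkye (Rule 2), but Corkye is never earned.
Tovion: reached.
Reached: Ulegal and Tovion — 2 of the 4.

2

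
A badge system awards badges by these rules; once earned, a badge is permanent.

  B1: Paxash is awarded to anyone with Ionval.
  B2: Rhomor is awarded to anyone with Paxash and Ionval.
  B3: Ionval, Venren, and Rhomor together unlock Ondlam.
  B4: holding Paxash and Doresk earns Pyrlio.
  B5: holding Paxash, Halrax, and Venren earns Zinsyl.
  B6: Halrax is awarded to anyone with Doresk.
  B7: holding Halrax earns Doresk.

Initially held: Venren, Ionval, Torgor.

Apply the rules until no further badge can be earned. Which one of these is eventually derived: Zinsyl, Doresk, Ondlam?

Ondlam

With Ionval, Paxash is earned (B1).
With Paxash and Ionval, Rhomor is earned (B2).
With Ionval, Venren, and Rhomor, Ondlam is earned (B3).
Zinsyl would need Paxash, Halrax, and Venren (B5), but Halrax is never earned. Doresk would need Halrax (B7), but Halrax is never earned.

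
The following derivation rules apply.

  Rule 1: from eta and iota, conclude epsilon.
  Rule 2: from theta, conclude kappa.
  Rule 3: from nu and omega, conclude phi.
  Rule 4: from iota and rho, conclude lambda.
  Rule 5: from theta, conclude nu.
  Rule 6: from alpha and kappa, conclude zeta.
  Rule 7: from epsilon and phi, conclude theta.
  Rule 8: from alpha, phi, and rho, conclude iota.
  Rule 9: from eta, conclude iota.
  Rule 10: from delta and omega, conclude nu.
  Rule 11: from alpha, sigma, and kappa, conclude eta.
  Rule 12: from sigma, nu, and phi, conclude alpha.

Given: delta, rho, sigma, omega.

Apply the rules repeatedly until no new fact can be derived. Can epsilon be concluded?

epsilon would need eta and iota (Rule 1), but eta is never established.

No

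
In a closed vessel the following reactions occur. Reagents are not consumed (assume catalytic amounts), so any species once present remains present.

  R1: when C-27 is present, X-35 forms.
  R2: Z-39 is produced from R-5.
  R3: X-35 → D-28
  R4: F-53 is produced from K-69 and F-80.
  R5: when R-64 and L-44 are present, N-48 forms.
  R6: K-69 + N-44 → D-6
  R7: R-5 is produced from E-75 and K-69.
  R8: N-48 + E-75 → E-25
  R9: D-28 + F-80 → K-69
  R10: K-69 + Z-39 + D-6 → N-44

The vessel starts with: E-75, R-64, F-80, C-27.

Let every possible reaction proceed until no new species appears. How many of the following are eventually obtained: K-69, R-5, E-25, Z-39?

3

C-27 present → X-35 forms (R1).
X-35 present → D-28 forms (R3).
D-28 and F-80 present → K-69 forms (R9).
E-75 and K-69 present → R-5 forms (R7).
R-5 present → Z-39 forms (R2).
K-69: reached.
R-5: reached.
E-25 would need N-48 and E-75 (R8), but N-48 never forms.
Z-39: reached.
Reached: K-69, R-5, and Z-39 — 3 of the 4.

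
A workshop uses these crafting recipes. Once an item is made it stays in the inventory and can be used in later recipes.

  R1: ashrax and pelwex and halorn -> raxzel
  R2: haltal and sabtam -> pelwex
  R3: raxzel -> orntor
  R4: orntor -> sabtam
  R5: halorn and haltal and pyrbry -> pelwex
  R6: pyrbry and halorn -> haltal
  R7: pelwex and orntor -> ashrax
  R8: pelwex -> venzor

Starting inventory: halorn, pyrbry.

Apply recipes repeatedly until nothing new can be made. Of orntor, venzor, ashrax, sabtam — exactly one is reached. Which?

pyrbry and halorn -> haltal (R6).
Using R5, halorn, haltal, and pyrbry make pelwex.
Using R8, pelwex makes venzor.
sabtam would need orntor (R4), but orntor is never obtained. orntor would need raxzel (R3), but raxzel is never obtained. ashrax would need pelwex and orntor (R7), but orntor is never obtained.

venzor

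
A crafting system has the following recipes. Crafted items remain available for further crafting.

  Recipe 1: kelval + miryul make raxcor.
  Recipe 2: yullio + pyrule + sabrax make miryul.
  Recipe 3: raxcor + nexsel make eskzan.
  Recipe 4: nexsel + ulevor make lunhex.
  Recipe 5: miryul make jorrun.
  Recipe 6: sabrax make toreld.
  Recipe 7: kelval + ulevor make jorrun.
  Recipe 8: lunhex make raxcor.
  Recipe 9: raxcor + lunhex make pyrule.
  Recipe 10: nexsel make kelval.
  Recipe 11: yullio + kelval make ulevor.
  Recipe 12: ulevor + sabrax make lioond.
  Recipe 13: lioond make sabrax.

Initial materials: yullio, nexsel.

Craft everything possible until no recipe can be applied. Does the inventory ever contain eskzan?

nexsel → kelval (Recipe 10).
Using Recipe 11, yullio and kelval make ulevor.
Using Recipe 4, nexsel and ulevor make lunhex.
lunhex → raxcor (Recipe 8).
Using Recipe 3, raxcor and nexsel make eskzan.

Yes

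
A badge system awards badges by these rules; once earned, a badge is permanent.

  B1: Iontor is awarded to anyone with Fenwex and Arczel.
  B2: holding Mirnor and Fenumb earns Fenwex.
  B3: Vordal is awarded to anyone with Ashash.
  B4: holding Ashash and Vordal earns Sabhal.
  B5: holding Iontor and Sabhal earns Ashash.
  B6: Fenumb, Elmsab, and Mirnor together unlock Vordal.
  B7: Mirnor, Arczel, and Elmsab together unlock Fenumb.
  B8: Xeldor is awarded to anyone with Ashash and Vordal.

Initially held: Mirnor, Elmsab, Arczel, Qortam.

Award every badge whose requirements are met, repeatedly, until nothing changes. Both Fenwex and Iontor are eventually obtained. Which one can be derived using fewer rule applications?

Fenwex

Fenwex: With Mirnor, Arczel, and Elmsab, Fenumb is earned (B7). With Mirnor and Fenumb, Fenwex is earned (B2). [2 rule applications]
Iontor: With Mirnor, Arczel, and Elmsab, Fenumb is earned (B7). With Mirnor and Fenumb, Fenwex is earned (B2). With Fenwex and Arczel, Iontor is earned (B1). [3 rule applications]
Fenwex needs fewer.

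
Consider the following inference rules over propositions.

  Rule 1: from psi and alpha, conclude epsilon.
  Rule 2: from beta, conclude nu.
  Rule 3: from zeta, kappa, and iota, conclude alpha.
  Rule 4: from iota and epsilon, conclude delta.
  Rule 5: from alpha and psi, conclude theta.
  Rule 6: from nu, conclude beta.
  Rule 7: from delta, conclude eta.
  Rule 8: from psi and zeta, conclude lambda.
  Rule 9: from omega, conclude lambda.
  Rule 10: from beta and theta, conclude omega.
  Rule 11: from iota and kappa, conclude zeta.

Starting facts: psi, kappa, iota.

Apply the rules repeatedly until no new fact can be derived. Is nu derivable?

No

nu would need beta (Rule 2), but beta is never established.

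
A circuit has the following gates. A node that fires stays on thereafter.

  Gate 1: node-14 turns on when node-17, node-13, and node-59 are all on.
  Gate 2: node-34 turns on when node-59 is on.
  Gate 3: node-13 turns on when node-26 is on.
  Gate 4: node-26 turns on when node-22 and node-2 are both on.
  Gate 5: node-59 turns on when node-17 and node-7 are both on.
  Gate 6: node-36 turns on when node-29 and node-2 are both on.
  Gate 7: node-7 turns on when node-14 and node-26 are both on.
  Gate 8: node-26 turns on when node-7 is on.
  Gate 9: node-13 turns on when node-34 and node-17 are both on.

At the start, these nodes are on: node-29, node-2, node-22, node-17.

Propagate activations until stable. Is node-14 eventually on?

No

node-14 would need node-17, node-13, and node-59 (Gate 1), but node-59 never turns on.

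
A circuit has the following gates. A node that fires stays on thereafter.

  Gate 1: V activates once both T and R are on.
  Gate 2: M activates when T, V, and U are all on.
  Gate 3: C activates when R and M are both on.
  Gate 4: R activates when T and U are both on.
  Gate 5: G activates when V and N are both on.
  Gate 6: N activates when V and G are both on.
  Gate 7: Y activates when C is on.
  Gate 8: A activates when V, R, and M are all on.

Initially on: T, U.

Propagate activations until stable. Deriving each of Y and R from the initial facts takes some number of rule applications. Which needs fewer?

R

R: T and U are on, so R activates (Gate 4). [1 rule application]
Y: Gate 4: T and U on → R on. Gate 1: T and R on → V on. T, V, and U are on, so M activates (Gate 2). R and M are on, so C activates (Gate 3). Gate 7: C on → Y on. [5 rule applications]
R needs fewer.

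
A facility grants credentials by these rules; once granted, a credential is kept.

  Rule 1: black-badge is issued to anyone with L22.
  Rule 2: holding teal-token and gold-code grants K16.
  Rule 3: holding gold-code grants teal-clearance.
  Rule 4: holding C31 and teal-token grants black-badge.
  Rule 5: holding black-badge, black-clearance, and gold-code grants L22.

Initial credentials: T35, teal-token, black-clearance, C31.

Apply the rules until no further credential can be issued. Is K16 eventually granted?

No

K16 would need teal-token and gold-code (Rule 2), but gold-code is never granted.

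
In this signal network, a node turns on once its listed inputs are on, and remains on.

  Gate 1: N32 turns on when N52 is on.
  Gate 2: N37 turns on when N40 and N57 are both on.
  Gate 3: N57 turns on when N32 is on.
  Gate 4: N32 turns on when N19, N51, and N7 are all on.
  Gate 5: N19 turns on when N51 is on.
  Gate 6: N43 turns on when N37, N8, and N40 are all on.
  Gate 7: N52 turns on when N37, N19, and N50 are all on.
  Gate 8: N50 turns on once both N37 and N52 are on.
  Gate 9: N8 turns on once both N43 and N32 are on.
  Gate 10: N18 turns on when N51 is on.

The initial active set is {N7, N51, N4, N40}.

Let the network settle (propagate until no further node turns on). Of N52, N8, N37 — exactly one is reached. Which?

N51 is on, so N19 turns on (Gate 5).
N19, N51, and N7 are on, so N32 turns on (Gate 4).
Gate 3: N32 on → N57 on.
Gate 2: N40 and N57 on → N37 on.
N8 would need N43 and N32 (Gate 9), but N43 never turns on. N52 would need N37, N19, and N50 (Gate 7), but N50 never turns on.

N37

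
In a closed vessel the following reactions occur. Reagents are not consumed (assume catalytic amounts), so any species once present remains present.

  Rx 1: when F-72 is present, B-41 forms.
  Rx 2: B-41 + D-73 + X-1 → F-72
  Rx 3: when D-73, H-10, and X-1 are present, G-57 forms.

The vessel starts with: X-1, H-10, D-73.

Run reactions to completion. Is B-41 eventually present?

No

B-41 would need F-72 (Rx 1), but F-72 never forms.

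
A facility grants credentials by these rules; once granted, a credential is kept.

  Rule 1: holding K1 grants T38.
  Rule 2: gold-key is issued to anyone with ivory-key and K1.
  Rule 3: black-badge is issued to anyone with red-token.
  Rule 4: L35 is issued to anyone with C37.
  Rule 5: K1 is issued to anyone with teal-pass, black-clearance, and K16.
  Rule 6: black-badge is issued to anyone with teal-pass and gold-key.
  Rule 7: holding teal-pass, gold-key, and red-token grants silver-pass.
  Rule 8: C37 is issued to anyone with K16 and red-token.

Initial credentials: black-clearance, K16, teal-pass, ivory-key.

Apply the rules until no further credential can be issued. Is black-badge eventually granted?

Holding teal-pass, black-clearance, and K16 grants K1 (Rule 5).
Holding ivory-key and K1 grants gold-key (Rule 2).
Holding teal-pass and gold-key grants black-badge (Rule 6).

Yes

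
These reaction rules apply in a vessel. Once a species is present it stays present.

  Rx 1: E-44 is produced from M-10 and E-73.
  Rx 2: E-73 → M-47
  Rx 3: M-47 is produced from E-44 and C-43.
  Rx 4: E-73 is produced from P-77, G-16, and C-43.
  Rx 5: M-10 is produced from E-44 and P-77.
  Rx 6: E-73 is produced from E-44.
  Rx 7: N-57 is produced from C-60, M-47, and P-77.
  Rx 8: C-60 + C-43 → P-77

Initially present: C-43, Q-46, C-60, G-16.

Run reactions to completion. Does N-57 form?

C-60 and C-43 present → P-77 forms (Rx 8).
P-77, G-16, and C-43 present → E-73 forms (Rx 4).
E-73 present → M-47 forms (Rx 2).
C-60, M-47, and P-77 present → N-57 forms (Rx 7).

Yes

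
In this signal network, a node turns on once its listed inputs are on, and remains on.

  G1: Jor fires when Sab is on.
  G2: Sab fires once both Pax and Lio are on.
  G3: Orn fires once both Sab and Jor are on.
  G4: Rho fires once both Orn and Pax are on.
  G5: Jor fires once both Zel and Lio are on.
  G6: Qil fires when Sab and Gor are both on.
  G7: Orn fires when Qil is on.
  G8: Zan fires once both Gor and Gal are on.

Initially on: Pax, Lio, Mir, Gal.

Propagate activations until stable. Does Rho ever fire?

Yes

G2: Pax and Lio on → Sab on.
Sab is on, so Jor fires (G1).
G3: Sab and Jor on → Orn on.
G4: Orn and Pax on → Rho on.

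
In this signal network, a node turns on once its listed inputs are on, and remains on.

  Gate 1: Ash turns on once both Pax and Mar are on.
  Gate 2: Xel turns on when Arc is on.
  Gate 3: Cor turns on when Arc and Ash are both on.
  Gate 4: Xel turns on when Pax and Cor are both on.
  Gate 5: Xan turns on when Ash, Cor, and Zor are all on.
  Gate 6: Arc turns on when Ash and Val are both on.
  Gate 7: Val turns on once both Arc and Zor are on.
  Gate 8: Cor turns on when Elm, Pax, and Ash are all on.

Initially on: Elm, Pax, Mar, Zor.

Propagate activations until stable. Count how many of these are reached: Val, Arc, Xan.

1

Gate 1: Pax and Mar on → Ash on.
Gate 8: Elm, Pax, and Ash on → Cor on.
Gate 5: Ash, Cor, and Zor on → Xan on.
Val would need Arc and Zor (Gate 7), but Arc never turns on.
Arc would need Ash and Val (Gate 6), but Val never turns on.
Xan: reached.
Reached: Xan — 1 of the 3.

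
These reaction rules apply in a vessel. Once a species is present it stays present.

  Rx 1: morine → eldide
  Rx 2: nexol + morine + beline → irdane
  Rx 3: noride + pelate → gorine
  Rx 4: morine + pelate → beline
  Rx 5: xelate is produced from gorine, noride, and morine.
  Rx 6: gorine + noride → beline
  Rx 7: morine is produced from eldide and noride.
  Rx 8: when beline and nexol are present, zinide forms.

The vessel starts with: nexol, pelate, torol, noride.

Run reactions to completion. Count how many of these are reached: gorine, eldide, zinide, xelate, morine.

2

noride and pelate present → gorine forms (Rx 3).
gorine and noride present → beline forms (Rx 6).
beline and nexol present → zinide forms (Rx 8).
gorine: reached.
eldide would need morine (Rx 1), but morine never forms.
zinide: reached.
xelate would need gorine, noride, and morine (Rx 5), but morine never forms.
morine would need eldide and noride (Rx 7), but eldide never forms.
Reached: gorine and zinide — 2 of the 5.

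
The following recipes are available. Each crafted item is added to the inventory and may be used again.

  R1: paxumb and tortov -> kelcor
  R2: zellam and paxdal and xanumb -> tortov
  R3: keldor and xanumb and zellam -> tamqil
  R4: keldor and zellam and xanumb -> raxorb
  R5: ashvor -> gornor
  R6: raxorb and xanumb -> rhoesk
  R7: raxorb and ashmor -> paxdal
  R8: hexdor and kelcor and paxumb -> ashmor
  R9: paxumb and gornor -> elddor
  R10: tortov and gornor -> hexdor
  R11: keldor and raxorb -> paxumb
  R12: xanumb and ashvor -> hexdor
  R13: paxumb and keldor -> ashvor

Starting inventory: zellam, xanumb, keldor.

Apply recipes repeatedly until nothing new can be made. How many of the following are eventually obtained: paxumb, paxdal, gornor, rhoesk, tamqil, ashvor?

5

keldor and zellam and xanumb -> raxorb (R4).
Using R3, keldor, xanumb, and zellam make tamqil.
Using R11, keldor and raxorb make paxumb.
Using R6, raxorb and xanumb make rhoesk.
Using R13, paxumb and keldor make ashvor.
Using R5, ashvor makes gornor.
paxumb: reached.
paxdal would need raxorb and ashmor (R7), but ashmor is never obtained.
gornor: reached.
rhoesk: reached.
tamqil: reached.
ashvor: reached.
Reached: paxumb, gornor, rhoesk, tamqil, and ashvor — 5 of the 6.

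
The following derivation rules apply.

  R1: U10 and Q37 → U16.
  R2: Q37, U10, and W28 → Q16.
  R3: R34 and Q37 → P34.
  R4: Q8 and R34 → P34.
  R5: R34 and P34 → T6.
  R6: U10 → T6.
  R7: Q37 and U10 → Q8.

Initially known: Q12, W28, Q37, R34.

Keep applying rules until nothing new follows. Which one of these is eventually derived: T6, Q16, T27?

T6

From R34 and Q37, R3 gives P34.
R34 and P34 hold, so T6 follows (R5).
Q16 would need Q37, U10, and W28 (R2), but U10 is never established. No rule produces T27, and it is not given.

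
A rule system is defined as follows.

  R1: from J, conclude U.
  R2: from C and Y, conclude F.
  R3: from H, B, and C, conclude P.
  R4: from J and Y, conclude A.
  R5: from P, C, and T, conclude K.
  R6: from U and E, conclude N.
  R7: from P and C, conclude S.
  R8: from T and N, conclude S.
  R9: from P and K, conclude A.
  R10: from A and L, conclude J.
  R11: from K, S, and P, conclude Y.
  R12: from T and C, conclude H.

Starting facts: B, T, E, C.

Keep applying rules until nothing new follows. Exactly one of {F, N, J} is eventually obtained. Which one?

F

T and C hold, so H follows (R12).
H, B, and C hold, so P follows (R3).
P, C, and T hold, so K follows (R5).
From P and C, R7 gives S.
From K, S, and P, R11 gives Y.
From C and Y, R2 gives F.
J would need A and L (R10), but L is never established. N would need U and E (R6), but U is never established.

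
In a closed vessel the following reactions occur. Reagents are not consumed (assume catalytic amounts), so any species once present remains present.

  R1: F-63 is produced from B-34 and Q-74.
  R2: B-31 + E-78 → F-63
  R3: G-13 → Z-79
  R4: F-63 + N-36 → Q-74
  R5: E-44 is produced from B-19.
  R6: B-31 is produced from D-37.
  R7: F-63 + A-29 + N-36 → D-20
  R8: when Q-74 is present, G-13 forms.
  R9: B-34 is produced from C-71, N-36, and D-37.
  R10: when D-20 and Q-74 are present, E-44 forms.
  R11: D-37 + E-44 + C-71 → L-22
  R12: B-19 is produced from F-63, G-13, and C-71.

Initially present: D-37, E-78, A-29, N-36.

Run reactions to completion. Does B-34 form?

No

B-34 would need C-71, N-36, and D-37 (R9), but C-71 never forms.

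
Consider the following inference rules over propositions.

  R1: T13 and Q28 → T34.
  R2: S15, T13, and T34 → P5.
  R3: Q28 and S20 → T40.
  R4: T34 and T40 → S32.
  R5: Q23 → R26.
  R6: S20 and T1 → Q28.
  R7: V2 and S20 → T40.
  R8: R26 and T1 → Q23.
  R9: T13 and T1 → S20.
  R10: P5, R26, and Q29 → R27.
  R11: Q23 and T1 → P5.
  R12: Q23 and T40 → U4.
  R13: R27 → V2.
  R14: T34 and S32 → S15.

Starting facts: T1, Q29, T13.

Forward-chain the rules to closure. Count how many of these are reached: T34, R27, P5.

2

T13 and T1 hold, so S20 follows (R9).
S20 and T1 hold, so Q28 follows (R6).
From T13 and Q28, R1 gives T34.
Q28 and S20 hold, so T40 follows (R3).
From T34 and T40, R4 gives S32.
From T34 and S32, R14 gives S15.
From S15, T13, and T34, R2 gives P5.
T34: reached.
R27 would need P5, R26, and Q29 (R10), but R26 is never established.
P5: reached.
Reached: T34 and P5 — 2 of the 3.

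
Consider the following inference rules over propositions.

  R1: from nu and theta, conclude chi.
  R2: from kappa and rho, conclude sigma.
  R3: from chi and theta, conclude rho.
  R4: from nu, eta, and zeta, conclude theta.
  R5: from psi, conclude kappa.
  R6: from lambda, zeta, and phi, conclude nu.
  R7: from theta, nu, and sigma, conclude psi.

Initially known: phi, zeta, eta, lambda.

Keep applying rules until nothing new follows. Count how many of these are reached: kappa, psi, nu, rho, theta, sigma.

3

lambda, zeta, and phi hold, so nu follows (R6).
nu, eta, and zeta hold, so theta follows (R4).
From nu and theta, R1 gives chi.
chi and theta hold, so rho follows (R3).
kappa would need psi (R5), but psi is never established.
psi would need theta, nu, and sigma (R7), but sigma is never established.
nu: reached.
rho: reached.
theta: reached.
sigma would need kappa and rho (R2), but kappa is never established.
Reached: nu, rho, and theta — 3 of the 6.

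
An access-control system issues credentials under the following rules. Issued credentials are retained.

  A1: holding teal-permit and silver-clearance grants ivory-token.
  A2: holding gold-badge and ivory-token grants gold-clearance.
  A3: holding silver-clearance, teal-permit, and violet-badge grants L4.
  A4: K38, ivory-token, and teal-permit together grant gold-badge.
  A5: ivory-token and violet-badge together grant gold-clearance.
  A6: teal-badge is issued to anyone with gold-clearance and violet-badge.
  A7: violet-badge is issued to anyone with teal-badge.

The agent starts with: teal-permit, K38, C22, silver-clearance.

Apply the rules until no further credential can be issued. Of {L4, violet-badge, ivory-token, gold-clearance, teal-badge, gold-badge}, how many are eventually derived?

Holding teal-permit and silver-clearance grants ivory-token (A1).
Holding K38, ivory-token, and teal-permit grants gold-badge (A4).
Holding gold-badge and ivory-token grants gold-clearance (A2).
L4 would need silver-clearance, teal-permit, and violet-badge (A3), but violet-badge is never granted.
violet-badge would need teal-badge (A7), but teal-badge is never granted.
ivory-token: reached.
gold-clearance: reached.
teal-badge would need gold-clearance and violet-badge (A6), but violet-badge is never granted.
gold-badge: reached.
Reached: ivory-token, gold-clearance, and gold-badge — 3 of the 6.

3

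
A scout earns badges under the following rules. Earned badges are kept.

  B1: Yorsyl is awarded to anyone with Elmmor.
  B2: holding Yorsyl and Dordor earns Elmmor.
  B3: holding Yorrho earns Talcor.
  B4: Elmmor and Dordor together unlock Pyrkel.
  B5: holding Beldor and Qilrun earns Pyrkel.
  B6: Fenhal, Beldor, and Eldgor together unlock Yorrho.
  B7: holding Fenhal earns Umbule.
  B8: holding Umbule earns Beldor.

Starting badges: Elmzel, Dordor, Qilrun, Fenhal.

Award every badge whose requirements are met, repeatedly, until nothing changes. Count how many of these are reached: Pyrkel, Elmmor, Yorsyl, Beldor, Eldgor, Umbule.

With Fenhal, Umbule is earned (B7).
With Umbule, Beldor is earned (B8).
With Beldor and Qilrun, Pyrkel is earned (B5).
Pyrkel: reached.
Elmmor would need Yorsyl and Dordor (B2), but Yorsyl is never earned.
Yorsyl would need Elmmor (B1), but Elmmor is never earned.
Beldor: reached.
No rule produces Eldgor, and it is not given.
Umbule: reached.
Reached: Pyrkel, Beldor, and Umbule — 3 of the 6.

3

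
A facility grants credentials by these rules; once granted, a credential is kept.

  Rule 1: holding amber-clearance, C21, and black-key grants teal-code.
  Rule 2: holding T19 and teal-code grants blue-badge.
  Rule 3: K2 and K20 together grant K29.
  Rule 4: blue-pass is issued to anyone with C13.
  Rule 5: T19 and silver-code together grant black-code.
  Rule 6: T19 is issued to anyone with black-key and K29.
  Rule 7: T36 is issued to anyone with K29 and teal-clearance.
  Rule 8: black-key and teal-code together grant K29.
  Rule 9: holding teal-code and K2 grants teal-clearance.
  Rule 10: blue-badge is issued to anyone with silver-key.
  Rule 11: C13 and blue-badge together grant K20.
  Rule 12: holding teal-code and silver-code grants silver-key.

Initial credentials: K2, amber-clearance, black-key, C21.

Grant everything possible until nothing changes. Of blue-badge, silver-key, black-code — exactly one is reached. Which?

Holding amber-clearance, C21, and black-key grants teal-code (Rule 1).
Holding black-key and teal-code grants K29 (Rule 8).
Holding black-key and K29 grants T19 (Rule 6).
Holding T19 and teal-code grants blue-badge (Rule 2).
silver-key would need teal-code and silver-code (Rule 12), but silver-code is never granted. black-code would need T19 and silver-code (Rule 5), but silver-code is never granted.

blue-badge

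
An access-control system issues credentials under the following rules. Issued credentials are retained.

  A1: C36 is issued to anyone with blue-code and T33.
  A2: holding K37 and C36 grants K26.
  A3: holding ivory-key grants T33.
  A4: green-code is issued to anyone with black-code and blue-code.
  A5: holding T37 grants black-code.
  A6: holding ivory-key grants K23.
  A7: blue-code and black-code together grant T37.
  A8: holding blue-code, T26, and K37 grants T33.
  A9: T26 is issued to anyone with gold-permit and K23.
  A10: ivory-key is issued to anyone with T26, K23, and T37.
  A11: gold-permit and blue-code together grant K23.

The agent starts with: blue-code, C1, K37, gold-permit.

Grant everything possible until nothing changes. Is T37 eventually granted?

T37 would need blue-code and black-code (A7), but black-code is never granted.

No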